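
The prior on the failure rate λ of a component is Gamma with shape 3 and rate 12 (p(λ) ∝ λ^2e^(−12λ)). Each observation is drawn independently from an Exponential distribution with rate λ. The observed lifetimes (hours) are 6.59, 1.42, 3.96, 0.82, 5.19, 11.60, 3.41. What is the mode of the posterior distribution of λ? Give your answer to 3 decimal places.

λ̂_MAP = 0.200

The Exponential(rate=λ) likelihood is ∝ λ^n e^(−λΣtᵢ). Here n = 7 and Σtᵢ = 6.59 + 1.42 + 3.96 + 0.82 + 5.19 + 11.60 + 3.41 = 32.99.
Posterior ∝ λ^2e^(−12λ) · λ^7e^(−32.99λ) = λ^9e^(−44.99λ), i.e. Gamma(10, 44.99).
Mode = (a−1)/b = 9/44.99 ≈ 0.200.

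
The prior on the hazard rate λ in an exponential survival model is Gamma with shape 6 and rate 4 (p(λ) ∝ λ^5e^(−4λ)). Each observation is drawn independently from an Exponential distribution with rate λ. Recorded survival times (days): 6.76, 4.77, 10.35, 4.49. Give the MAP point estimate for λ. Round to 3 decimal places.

λ̂_MAP = 0.296

The Exponential(rate=λ) likelihood is ∝ λ^n e^(−λΣtᵢ). Here n = 4 and Σtᵢ = 6.76 + 4.77 + 10.35 + 4.49 = 26.37.
Posterior ∝ λ^5e^(−4λ) · λ^4e^(−26.37λ) = λ^9e^(−30.37λ), i.e. Gamma(10, 30.37).
Mode = (a−1)/b = 9/30.37 ≈ 0.296.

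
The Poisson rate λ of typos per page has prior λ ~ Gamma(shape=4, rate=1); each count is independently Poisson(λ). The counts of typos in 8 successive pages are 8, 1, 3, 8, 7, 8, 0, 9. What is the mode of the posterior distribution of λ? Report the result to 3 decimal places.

Σxᵢ = 8+1+3+8+7+8+0+9 = 44, with n = 8.
Posterior ∝ λ^3e^(−1λ) · λ^44e^(−8λ) = λ^47e^(−9λ), i.e. Gamma(shape=48, rate=9).
The mode of a Gamma(a, b) with a ≥ 1 (shape–rate) is (a−1)/b = 47/9 ≈ 5.222.

λ̂_MAP = 5.222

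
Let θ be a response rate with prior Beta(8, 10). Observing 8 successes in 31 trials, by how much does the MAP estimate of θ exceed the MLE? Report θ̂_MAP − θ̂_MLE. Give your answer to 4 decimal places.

MAP − MLE = 0.0611

Posterior is Beta(16, 33); MAP = (16−1)/(49−2) = 15/47 ≈ 0.31915.
MLE ignores the prior: θ̂_MLE = k/n = 8/31 ≈ 0.25806.
Difference = 15/47 − 8/31 = 89/1457 ≈ 0.0611.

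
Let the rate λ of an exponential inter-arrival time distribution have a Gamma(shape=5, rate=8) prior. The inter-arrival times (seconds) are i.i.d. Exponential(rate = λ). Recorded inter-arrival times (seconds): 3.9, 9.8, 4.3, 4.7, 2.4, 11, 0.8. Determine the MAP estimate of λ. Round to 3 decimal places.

The Exponential(rate=λ) likelihood is ∝ λ^n e^(−λΣtᵢ). Here n = 7 and Σtᵢ = 3.9 + 9.8 + 4.3 + 4.7 + 2.4 + 11 + 0.8 = 36.9.
Posterior ∝ λ^4e^(−8λ) · λ^7e^(−36.9λ) = λ^11e^(−44.9λ), i.e. Gamma(12, 44.9).
Mode = (a−1)/b = 11/44.9 ≈ 0.245.

λ̂_MAP = 0.245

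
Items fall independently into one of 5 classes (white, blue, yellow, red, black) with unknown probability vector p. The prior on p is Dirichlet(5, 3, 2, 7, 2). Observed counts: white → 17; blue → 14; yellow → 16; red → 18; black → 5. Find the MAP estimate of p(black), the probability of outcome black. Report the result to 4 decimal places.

MAP estimate of p(black) = 0.0714

The posterior is Dirichlet(αᵢ + nᵢ) = Dirichlet(22, 17, 18, 25, 7).
For a Dirichlet(a₁,…,a_K) with all aᵢ > 1, the mode has j-th component (aⱼ − 1)/(Σaᵢ − K).
Here Σaᵢ = 89 and K = 5, so p(black) = (7 − 1)/(89 − 5) = 6/84 ≈ 0.0714.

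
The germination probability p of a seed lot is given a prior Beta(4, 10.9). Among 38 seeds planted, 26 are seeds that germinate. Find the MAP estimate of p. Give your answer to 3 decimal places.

Prior: Beta(4, 10.9).
Data: 26 successes in 38 trials. The binomial likelihood contributes p^26(1−p)^12, so the posterior is Beta(4+26, 10.9+12) = Beta(30, 22.9).
For Beta(a, b) with a, b > 1 the mode is (a−1)/(a+b−2) = 29/50.9 ≈ 0.570.

p̂_MAP = 0.570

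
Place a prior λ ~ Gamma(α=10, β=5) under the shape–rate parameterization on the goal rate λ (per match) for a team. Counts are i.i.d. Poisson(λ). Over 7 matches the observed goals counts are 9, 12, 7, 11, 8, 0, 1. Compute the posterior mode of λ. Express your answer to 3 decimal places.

Σxᵢ = 9+12+7+11+8+0+1 = 48, with n = 7.
Posterior ∝ λ^9e^(−5λ) · λ^48e^(−7λ) = λ^57e^(−12λ), i.e. Gamma(shape=58, rate=12).
The mode of a Gamma(a, b) with a ≥ 1 (shape–rate) is (a−1)/b = 57/12 ≈ 4.750.

λ̂_MAP = 4.750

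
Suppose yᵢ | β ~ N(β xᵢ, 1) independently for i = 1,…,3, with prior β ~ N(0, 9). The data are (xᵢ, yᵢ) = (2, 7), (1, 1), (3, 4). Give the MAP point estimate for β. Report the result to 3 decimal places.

log p(β | y) = −Σ(yᵢ − βxᵢ)²/(2·1) − β²/(2·9) + const.
Setting the derivative to zero: Σxᵢ(yᵢ − βxᵢ)/1 − β/9 = 0, so β = Σxᵢyᵢ / (Σxᵢ² + σ²/τ²).
Σxᵢyᵢ = 2·7 + 1·1 + 3·4 = 27; Σxᵢ² = 14; σ²/τ² = 1/9.
β̂_MAP = 27 / (14 + 1/9) = 27/(127/9) = 243/127 ≈ 1.913.

β̂_MAP = 1.913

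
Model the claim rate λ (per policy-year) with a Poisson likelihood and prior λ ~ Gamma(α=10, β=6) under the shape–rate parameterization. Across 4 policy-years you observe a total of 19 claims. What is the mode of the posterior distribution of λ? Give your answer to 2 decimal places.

λ̂_MAP = 2.80

Σxᵢ = 19, n = 4.
Posterior ∝ λ^9e^(−6λ) · λ^19e^(−4λ) = λ^28e^(−10λ), i.e. Gamma(shape=29, rate=10).
The mode of a Gamma(a, b) with a ≥ 1 (shape–rate) is (a−1)/b = 28/10 ≈ 2.80.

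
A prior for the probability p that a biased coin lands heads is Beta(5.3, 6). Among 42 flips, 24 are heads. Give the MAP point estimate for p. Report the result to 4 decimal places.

p̂_MAP = 0.5517

Prior: Beta(5.3, 6).
Data: 24 successes in 42 trials. The binomial likelihood contributes p^24(1−p)^18, so the posterior is Beta(5.3+24, 6+18) = Beta(29.3, 24).
For Beta(a, b) with a, b > 1 the mode is (a−1)/(a+b−2) = 28.3/51.3 ≈ 0.5517.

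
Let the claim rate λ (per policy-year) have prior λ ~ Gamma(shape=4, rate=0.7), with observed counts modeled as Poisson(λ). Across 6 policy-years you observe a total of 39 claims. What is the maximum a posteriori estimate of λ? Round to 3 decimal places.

Σxᵢ = 39, n = 6.
Posterior ∝ λ^3e^(−0.7λ) · λ^39e^(−6λ) = λ^42e^(−6.7λ), i.e. Gamma(shape=43, rate=6.7).
The mode of a Gamma(a, b) with a ≥ 1 (shape–rate) is (a−1)/b = 42/6.7 ≈ 6.269.

λ̂_MAP = 6.269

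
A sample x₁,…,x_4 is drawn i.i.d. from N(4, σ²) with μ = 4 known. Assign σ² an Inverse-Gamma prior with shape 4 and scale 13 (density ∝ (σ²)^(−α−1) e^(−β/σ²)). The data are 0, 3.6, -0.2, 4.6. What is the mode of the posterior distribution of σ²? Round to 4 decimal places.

Sum of squared deviations about the known mean: SS = (0−4)² + (3.6−4)² + (-0.2−4)² + (4.6−4)² = 34.16.
The Normal likelihood contributes (σ²)^(−n/2) exp(−SS/(2σ²)), so the posterior is Inverse-Gamma(α + n/2, β + SS/2) = Inverse-Gamma(6, 30.08).
The mode of Inverse-Gamma(a, b) is b/(a+1) = 30.08/7 ≈ 4.2971.

σ̂²_MAP = 4.2971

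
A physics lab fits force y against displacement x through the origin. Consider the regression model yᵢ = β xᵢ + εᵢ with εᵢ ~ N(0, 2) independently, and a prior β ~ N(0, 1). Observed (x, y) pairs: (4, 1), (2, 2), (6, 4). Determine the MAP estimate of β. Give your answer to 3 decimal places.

log p(β | y) = −Σ(yᵢ − βxᵢ)²/(2·2) − β²/(2·1) + const.
Setting the derivative to zero: Σxᵢ(yᵢ − βxᵢ)/2 − β/1 = 0, so β = Σxᵢyᵢ / (Σxᵢ² + σ²/τ²).
Σxᵢyᵢ = 4·1 + 2·2 + 6·4 = 32; Σxᵢ² = 56; σ²/τ² = 2.
β̂_MAP = 32 / (56 + 2) = 32/58 ≈ 0.552.

β̂_MAP = 0.552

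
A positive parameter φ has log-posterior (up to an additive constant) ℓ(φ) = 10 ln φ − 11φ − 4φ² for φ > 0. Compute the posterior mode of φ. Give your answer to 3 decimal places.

ℓ'(φ) = 10/φ − 11 − 8φ. Setting this to zero and multiplying by φ: 8φ² + 11φ − 10 = 0.
φ = (−11 + √(11² + 4·8·10)) / (2·8) = (−11 + √441) / 16 = (−11 + 21)/16 = 5/8.
ℓ''(φ) = −10/φ² − 8 < 0, confirming a maximum.

φ̂_MAP = 0.625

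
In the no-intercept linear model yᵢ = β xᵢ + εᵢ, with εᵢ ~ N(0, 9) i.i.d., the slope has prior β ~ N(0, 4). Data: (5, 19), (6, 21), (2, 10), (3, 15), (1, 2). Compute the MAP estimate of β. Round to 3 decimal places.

log p(β | y) = −Σ(yᵢ − βxᵢ)²/(2·9) − β²/(2·4) + const.
Setting the derivative to zero: Σxᵢ(yᵢ − βxᵢ)/9 − β/4 = 0, so β = Σxᵢyᵢ / (Σxᵢ² + σ²/τ²).
Σxᵢyᵢ = 5·19 + 6·21 + 2·10 + 3·15 + 1·2 = 288; Σxᵢ² = 75; σ²/τ² = 2.25.
β̂_MAP = 288 / (75 + 2.25) = 288/77.25 ≈ 3.728.

β̂_MAP = 3.728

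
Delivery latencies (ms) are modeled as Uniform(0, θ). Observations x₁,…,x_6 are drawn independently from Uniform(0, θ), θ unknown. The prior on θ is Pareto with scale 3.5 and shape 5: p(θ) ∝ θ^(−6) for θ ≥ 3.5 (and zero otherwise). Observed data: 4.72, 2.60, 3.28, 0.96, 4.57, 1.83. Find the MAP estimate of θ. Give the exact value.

θ̂_MAP = 4.72

The Uniform(0, θ) likelihood is θ^(−n) for θ ≥ max(xᵢ), zero otherwise. Here max(xᵢ) = 4.72.
Posterior ∝ θ^(−6) · θ^(−6) = θ^(−12) on θ ≥ max(3.5, 4.72) = 4.72.
This density is strictly decreasing in θ, so the posterior mode lies at the lower boundary of the support.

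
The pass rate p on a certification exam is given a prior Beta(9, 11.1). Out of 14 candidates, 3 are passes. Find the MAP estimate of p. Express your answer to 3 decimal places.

p̂_MAP = 0.343

Prior: Beta(9, 11.1).
Data: 3 successes in 14 trials. The binomial likelihood contributes p^3(1−p)^11, so the posterior is Beta(9+3, 11.1+11) = Beta(12, 22.1).
For Beta(a, b) with a, b > 1 the mode is (a−1)/(a+b−2) = 11/32.1 ≈ 0.343.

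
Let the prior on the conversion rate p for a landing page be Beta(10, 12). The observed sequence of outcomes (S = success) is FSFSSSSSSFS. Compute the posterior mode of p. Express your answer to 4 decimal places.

Prior: Beta(10, 12).
Data: 8 successes in 11 trials (from the sequence). The binomial likelihood contributes p^8(1−p)^3, so the posterior is Beta(10+8, 12+3) = Beta(18, 15).
For Beta(a, b) with a, b > 1 the mode is (a−1)/(a+b−2) = 17/31 ≈ 0.5484.

p̂_MAP = 0.5484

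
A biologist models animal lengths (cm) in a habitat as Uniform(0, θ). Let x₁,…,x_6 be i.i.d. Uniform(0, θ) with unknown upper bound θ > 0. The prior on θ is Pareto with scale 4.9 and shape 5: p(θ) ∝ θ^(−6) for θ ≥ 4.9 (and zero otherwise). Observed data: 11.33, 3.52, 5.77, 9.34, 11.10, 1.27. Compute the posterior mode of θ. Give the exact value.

The Uniform(0, θ) likelihood is θ^(−n) for θ ≥ max(xᵢ), zero otherwise. Here max(xᵢ) = 11.33.
Posterior ∝ θ^(−6) · θ^(−6) = θ^(−12) on θ ≥ max(4.9, 11.33) = 11.33.
This density is strictly decreasing in θ, so the posterior mode lies at the lower boundary of the support.

θ̂_MAP = 11.33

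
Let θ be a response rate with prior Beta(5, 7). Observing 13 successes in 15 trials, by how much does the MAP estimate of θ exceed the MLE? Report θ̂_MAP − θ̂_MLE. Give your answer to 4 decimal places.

Posterior is Beta(18, 9); MAP = (18−1)/(27−2) = 17/25 ≈ 0.68000.
MLE ignores the prior: θ̂_MLE = k/n = 13/15 ≈ 0.86667.
Difference = 17/25 − 13/15 = -14/75 ≈ -0.1867.

MAP − MLE = -0.1867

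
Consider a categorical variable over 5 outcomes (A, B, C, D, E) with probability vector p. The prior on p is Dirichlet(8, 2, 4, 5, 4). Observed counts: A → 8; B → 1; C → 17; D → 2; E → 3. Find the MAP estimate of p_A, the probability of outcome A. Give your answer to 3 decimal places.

The posterior is Dirichlet(αᵢ + nᵢ) = Dirichlet(16, 3, 21, 7, 7).
For a Dirichlet(a₁,…,a_K) with all aᵢ > 1, the mode has j-th component (aⱼ − 1)/(Σaᵢ − K).
Here Σaᵢ = 54 and K = 5, so p_A = (16 − 1)/(54 − 5) = 15/49 ≈ 0.306.

MAP estimate of p_A = 0.306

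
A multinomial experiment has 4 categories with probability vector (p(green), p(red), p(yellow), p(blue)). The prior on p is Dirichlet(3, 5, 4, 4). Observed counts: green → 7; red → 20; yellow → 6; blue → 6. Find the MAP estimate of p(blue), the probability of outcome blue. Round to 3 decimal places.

MAP estimate of p(blue) = 0.176

The posterior is Dirichlet(αᵢ + nᵢ) = Dirichlet(10, 25, 10, 10).
For a Dirichlet(a₁,…,a_K) with all aᵢ > 1, the mode has j-th component (aⱼ − 1)/(Σaᵢ − K).
Here Σaᵢ = 55 and K = 4, so p(blue) = (10 − 1)/(55 − 4) = 9/51 ≈ 0.176.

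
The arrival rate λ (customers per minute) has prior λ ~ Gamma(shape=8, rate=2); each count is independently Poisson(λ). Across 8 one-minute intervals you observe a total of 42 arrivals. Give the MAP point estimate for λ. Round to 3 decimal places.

λ̂_MAP = 4.900

Σxᵢ = 42, n = 8.
Posterior ∝ λ^7e^(−2λ) · λ^42e^(−8λ) = λ^49e^(−10λ), i.e. Gamma(shape=50, rate=10).
The mode of a Gamma(a, b) with a ≥ 1 (shape–rate) is (a−1)/b = 49/10 ≈ 4.900.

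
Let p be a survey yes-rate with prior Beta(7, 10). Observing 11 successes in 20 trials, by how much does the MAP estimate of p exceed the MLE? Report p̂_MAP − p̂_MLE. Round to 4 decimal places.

MAP − MLE = -0.0643

Posterior is Beta(18, 19); MAP = (18−1)/(37−2) = 17/35 ≈ 0.48571.
MLE ignores the prior: p̂_MLE = k/n = 11/20 ≈ 0.55000.
Difference = 17/35 − 11/20 = -9/140 ≈ -0.0643.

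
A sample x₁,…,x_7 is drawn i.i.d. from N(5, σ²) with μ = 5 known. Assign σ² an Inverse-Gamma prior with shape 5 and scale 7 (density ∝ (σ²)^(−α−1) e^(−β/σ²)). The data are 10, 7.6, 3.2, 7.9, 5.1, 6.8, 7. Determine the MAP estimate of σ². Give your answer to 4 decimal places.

Sum of squared deviations about the known mean: SS = (10−5)² + (7.6−5)² + (3.2−5)² + (7.9−5)² + (5.1−5)² + (6.8−5)² + (7−5)² = 50.66.
The Normal likelihood contributes (σ²)^(−n/2) exp(−SS/(2σ²)), so the posterior is Inverse-Gamma(α + n/2, β + SS/2) = Inverse-Gamma(8.5, 32.33).
The mode of Inverse-Gamma(a, b) is b/(a+1) = 32.33/9.5 ≈ 3.4032.

σ̂²_MAP = 3.4032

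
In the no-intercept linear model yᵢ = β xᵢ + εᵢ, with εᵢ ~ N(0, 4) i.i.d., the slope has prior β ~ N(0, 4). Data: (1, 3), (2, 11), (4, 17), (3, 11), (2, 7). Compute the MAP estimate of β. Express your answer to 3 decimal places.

log p(β | y) = −Σ(yᵢ − βxᵢ)²/(2·4) − β²/(2·4) + const.
Setting the derivative to zero: Σxᵢ(yᵢ − βxᵢ)/4 − β/4 = 0, so β = Σxᵢyᵢ / (Σxᵢ² + σ²/τ²).
Σxᵢyᵢ = 1·3 + 2·11 + 4·17 + 3·11 + 2·7 = 140; Σxᵢ² = 34; σ²/τ² = 1.
β̂_MAP = 140 / (34 + 1) = 140/35 ≈ 4.000.

β̂_MAP = 4.000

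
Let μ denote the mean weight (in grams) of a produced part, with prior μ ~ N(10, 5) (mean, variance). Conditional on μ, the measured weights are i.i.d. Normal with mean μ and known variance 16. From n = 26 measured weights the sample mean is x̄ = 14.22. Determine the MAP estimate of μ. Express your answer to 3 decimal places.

n = 26, x̄ = 14.22.
For a Normal prior and Normal likelihood with known variance, the posterior is Normal; its mode equals its mean, the precision-weighted average.
Prior precision 1/σ₀² = 1/5 = 0.2; data precision n/σ² = 26/16 = 1.625.
μ̂ = (0.2·10 + 1.625·14.22) / (0.2 + 1.625) = 25.1075/1.825 = 10043/730 ≈ 13.758.

μ̂_MAP = 13.758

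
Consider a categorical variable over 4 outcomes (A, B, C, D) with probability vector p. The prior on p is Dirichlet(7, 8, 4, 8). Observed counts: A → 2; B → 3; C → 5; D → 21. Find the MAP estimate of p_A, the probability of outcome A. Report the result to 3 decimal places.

MAP estimate of p_A = 0.148

The posterior is Dirichlet(αᵢ + nᵢ) = Dirichlet(9, 11, 9, 29).
For a Dirichlet(a₁,…,a_K) with all aᵢ > 1, the mode has j-th component (aⱼ − 1)/(Σaᵢ − K).
Here Σaᵢ = 58 and K = 4, so p_A = (9 − 1)/(58 − 4) = 8/54 ≈ 0.148.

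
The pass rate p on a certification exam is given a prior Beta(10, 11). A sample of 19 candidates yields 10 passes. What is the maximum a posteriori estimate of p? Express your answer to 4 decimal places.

Prior: Beta(10, 11).
Data: 10 successes in 19 trials. The binomial likelihood contributes p^10(1−p)^9, so the posterior is Beta(10+10, 11+9) = Beta(20, 20).
For Beta(a, b) with a, b > 1 the mode is (a−1)/(a+b−2) = 19/38 ≈ 0.5000.

p̂_MAP = 0.5000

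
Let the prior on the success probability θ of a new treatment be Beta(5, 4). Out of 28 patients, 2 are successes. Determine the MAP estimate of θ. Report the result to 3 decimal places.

Prior: Beta(5, 4).
Data: 2 successes in 28 trials. The binomial likelihood contributes θ^2(1−θ)^26, so the posterior is Beta(5+2, 4+26) = Beta(7, 30).
For Beta(a, b) with a, b > 1 the mode is (a−1)/(a+b−2) = 6/35 ≈ 0.171.

θ̂_MAP = 0.171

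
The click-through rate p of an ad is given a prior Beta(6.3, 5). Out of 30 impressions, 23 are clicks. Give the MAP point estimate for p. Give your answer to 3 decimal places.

Prior: Beta(6.3, 5).
Data: 23 successes in 30 trials. The binomial likelihood contributes p^23(1−p)^7, so the posterior is Beta(6.3+23, 5+7) = Beta(29.3, 12).
For Beta(a, b) with a, b > 1 the mode is (a−1)/(a+b−2) = 28.3/39.3 ≈ 0.720.

p̂_MAP = 0.720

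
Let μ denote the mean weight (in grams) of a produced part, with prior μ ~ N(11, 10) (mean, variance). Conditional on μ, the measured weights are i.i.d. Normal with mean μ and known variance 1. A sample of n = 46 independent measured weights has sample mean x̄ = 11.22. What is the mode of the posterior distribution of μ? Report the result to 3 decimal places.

n = 46, x̄ = 11.22.
For a Normal prior and Normal likelihood with known variance, the posterior is Normal; its mode equals its mean, the precision-weighted average.
Prior precision 1/σ₀² = 1/10 = 0.1; data precision n/σ² = 46/1 = 46.
μ̂ = (0.1·11 + 46·11.22) / (0.1 + 46) = 517.22/46.1 = 25861/2305 ≈ 11.220.

μ̂_MAP = 11.220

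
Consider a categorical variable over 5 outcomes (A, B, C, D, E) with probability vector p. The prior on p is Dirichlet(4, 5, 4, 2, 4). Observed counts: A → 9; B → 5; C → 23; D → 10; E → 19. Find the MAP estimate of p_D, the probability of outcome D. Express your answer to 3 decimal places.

The posterior is Dirichlet(αᵢ + nᵢ) = Dirichlet(13, 10, 27, 12, 23).
For a Dirichlet(a₁,…,a_K) with all aᵢ > 1, the mode has j-th component (aⱼ − 1)/(Σaᵢ − K).
Here Σaᵢ = 85 and K = 5, so p_D = (12 − 1)/(85 − 5) = 11/80 ≈ 0.138.

MAP estimate of p_D = 0.138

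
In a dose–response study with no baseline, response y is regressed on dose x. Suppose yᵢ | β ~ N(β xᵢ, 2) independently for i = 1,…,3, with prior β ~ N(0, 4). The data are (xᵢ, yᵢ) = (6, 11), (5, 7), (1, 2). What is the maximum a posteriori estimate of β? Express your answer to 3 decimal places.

log p(β | y) = −Σ(yᵢ − βxᵢ)²/(2·2) − β²/(2·4) + const.
Setting the derivative to zero: Σxᵢ(yᵢ − βxᵢ)/2 − β/4 = 0, so β = Σxᵢyᵢ / (Σxᵢ² + σ²/τ²).
Σxᵢyᵢ = 6·11 + 5·7 + 1·2 = 103; Σxᵢ² = 62; σ²/τ² = 0.5.
β̂_MAP = 103 / (62 + 0.5) = 103/62.5 ≈ 1.648.

β̂_MAP = 1.648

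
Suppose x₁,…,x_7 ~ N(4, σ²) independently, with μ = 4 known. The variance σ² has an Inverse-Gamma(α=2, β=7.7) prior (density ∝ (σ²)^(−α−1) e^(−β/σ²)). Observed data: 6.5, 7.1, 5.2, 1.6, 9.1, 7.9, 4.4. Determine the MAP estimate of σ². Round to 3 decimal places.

σ̂²_MAP = 6.142

Sum of squared deviations about the known mean: SS = (6.5−4)² + (7.1−4)² + (5.2−4)² + (1.6−4)² + (9.1−4)² + (7.9−4)² + (4.4−4)² = 64.44.
The Normal likelihood contributes (σ²)^(−n/2) exp(−SS/(2σ²)), so the posterior is Inverse-Gamma(α + n/2, β + SS/2) = Inverse-Gamma(5.5, 39.92).
The mode of Inverse-Gamma(a, b) is b/(a+1) = 39.92/6.5 ≈ 6.142.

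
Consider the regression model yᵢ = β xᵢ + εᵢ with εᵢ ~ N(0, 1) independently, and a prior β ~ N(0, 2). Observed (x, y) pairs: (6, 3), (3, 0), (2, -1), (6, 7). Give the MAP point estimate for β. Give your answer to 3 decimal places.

log p(β | y) = −Σ(yᵢ − βxᵢ)²/(2·1) − β²/(2·2) + const.
Setting the derivative to zero: Σxᵢ(yᵢ − βxᵢ)/1 − β/2 = 0, so β = Σxᵢyᵢ / (Σxᵢ² + σ²/τ²).
Σxᵢyᵢ = 6·3 + 3·0 + 2·(-1) + 6·7 = 58; Σxᵢ² = 85; σ²/τ² = 0.5.
β̂_MAP = 58 / (85 + 0.5) = 58/85.5 ≈ 0.678.

β̂_MAP = 0.678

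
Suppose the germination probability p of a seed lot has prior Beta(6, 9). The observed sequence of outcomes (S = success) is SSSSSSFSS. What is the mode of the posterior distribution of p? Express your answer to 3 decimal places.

p̂_MAP = 0.591

Prior: Beta(6, 9).
Data: 8 successes in 9 trials (from the sequence). The binomial likelihood contributes p^8(1−p)^1, so the posterior is Beta(6+8, 9+1) = Beta(14, 10).
For Beta(a, b) with a, b > 1 the mode is (a−1)/(a+b−2) = 13/22 ≈ 0.591.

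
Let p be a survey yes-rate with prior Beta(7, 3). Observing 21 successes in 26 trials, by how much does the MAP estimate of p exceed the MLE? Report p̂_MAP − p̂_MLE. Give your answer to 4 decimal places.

MAP − MLE = -0.0136

Posterior is Beta(28, 8); MAP = (28−1)/(36−2) = 27/34 ≈ 0.79412.
MLE ignores the prior: p̂_MLE = k/n = 21/26 ≈ 0.80769.
Difference = 27/34 − 21/26 = -3/221 ≈ -0.0136.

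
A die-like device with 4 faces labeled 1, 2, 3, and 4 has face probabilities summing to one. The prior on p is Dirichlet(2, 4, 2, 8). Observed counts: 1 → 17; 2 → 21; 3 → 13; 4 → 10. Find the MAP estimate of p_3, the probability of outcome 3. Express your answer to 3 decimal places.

MAP estimate: 0.192

The posterior is Dirichlet(αᵢ + nᵢ) = Dirichlet(19, 25, 15, 18).
For a Dirichlet(a₁,…,a_K) with all aᵢ > 1, the mode has j-th component (aⱼ − 1)/(Σaᵢ − K).
Here Σaᵢ = 77 and K = 4, so p_3 = (15 − 1)/(77 − 4) = 14/73 ≈ 0.192.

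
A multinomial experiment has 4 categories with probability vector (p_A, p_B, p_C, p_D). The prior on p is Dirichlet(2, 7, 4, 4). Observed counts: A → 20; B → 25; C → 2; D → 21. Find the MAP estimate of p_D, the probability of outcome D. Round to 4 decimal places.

MAP estimate of p_D = 0.2963

The posterior is Dirichlet(αᵢ + nᵢ) = Dirichlet(22, 32, 6, 25).
For a Dirichlet(a₁,…,a_K) with all aᵢ > 1, the mode has j-th component (aⱼ − 1)/(Σaᵢ − K).
Here Σaᵢ = 85 and K = 4, so p_D = (25 − 1)/(85 − 4) = 24/81 ≈ 0.2963.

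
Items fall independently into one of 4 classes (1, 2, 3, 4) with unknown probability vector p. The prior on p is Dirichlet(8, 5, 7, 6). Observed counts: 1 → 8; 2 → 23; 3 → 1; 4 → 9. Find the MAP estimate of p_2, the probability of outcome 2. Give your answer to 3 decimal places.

The posterior is Dirichlet(αᵢ + nᵢ) = Dirichlet(16, 28, 8, 15).
For a Dirichlet(a₁,…,a_K) with all aᵢ > 1, the mode has j-th component (aⱼ − 1)/(Σaᵢ − K).
Here Σaᵢ = 67 and K = 4, so p_2 = (28 − 1)/(67 − 4) = 27/63 ≈ 0.429.

MAP estimate: 0.429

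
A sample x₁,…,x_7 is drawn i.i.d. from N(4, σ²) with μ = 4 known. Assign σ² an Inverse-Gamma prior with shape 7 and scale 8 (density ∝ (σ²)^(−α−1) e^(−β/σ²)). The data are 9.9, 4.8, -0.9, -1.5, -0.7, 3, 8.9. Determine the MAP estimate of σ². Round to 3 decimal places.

σ̂²_MAP = 6.644

Sum of squared deviations about the known mean: SS = (9.9−4)² + (4.8−4)² + (-0.9−4)² + (-1.5−4)² + (-0.7−4)² + (3−4)² + (8.9−4)² = 136.81.
The Normal likelihood contributes (σ²)^(−n/2) exp(−SS/(2σ²)), so the posterior is Inverse-Gamma(α + n/2, β + SS/2) = Inverse-Gamma(10.5, 76.405).
The mode of Inverse-Gamma(a, b) is b/(a+1) = 76.405/11.5 ≈ 6.644.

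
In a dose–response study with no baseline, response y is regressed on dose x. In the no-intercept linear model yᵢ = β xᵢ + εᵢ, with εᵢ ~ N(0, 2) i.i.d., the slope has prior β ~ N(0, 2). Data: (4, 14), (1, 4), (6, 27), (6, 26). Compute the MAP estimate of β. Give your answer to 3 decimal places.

log p(β | y) = −Σ(yᵢ − βxᵢ)²/(2·2) − β²/(2·2) + const.
Setting the derivative to zero: Σxᵢ(yᵢ − βxᵢ)/2 − β/2 = 0, so β = Σxᵢyᵢ / (Σxᵢ² + σ²/τ²).
Σxᵢyᵢ = 4·14 + 1·4 + 6·27 + 6·26 = 378; Σxᵢ² = 89; σ²/τ² = 1.
β̂_MAP = 378 / (89 + 1) = 378/90 ≈ 4.200.

β̂_MAP = 4.200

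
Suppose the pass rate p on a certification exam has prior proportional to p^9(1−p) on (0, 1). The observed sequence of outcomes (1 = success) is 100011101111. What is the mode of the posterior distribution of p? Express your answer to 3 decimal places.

The prior density ∝ p^9(1−p)^1 is the kernel of Beta(10, 2).
Data: 8 successes in 12 trials (from the sequence). The binomial likelihood contributes p^8(1−p)^4, so the posterior is Beta(10+8, 2+4) = Beta(18, 6).
For Beta(a, b) with a, b > 1 the mode is (a−1)/(a+b−2) = 17/22 ≈ 0.773.

p̂_MAP = 0.773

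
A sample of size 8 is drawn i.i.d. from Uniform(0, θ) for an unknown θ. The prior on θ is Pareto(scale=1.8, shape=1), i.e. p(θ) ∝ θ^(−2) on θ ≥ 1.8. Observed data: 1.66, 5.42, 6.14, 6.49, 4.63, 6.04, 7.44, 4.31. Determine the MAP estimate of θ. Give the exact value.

θ̂_MAP = 7.44

The Uniform(0, θ) likelihood is θ^(−n) for θ ≥ max(xᵢ), zero otherwise. Here max(xᵢ) = 7.44.
Posterior ∝ θ^(−2) · θ^(−8) = θ^(−10) on θ ≥ max(1.8, 7.44) = 7.44.
This density is strictly decreasing in θ, so the posterior mode lies at the lower boundary of the support.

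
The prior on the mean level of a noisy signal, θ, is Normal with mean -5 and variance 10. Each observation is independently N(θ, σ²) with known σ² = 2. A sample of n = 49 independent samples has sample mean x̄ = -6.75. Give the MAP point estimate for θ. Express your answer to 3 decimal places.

n = 49, x̄ = -6.75.
For a Normal prior and Normal likelihood with known variance, the posterior is Normal; its mode equals its mean, the precision-weighted average.
Prior precision 1/σ₀² = 1/10 = 0.1; data precision n/σ² = 49/2 = 24.5.
θ̂ = (0.1·(-5) + 24.5·(-6.75)) / (0.1 + 24.5) = (-165.875)/24.6 = -6635/984 ≈ -6.743.

θ̂_MAP = -6.743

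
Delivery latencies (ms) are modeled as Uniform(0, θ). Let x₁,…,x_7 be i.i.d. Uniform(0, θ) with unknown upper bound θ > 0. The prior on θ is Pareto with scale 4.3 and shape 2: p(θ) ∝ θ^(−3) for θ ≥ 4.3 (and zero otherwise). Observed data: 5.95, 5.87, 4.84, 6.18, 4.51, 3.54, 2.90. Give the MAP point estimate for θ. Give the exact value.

θ̂_MAP = 6.18

The Uniform(0, θ) likelihood is θ^(−n) for θ ≥ max(xᵢ), zero otherwise. Here max(xᵢ) = 6.18.
Posterior ∝ θ^(−3) · θ^(−7) = θ^(−10) on θ ≥ max(4.3, 6.18) = 6.18.
This density is strictly decreasing in θ, so the posterior mode lies at the lower boundary of the support.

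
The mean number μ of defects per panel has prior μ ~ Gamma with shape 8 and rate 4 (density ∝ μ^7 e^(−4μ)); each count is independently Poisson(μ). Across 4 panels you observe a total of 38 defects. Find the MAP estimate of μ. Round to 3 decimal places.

μ̂_MAP = 5.625

Σxᵢ = 38, n = 4.
Posterior ∝ μ^7e^(−4μ) · μ^38e^(−4μ) = μ^45e^(−8μ), i.e. Gamma(shape=46, rate=8).
The mode of a Gamma(a, b) with a ≥ 1 (shape–rate) is (a−1)/b = 45/8 ≈ 5.625.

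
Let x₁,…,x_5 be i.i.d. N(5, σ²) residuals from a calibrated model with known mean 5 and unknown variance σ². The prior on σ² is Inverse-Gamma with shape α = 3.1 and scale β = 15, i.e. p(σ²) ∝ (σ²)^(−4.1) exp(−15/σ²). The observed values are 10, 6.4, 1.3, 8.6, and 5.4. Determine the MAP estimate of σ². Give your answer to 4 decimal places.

Sum of squared deviations about the known mean: SS = (10−5)² + (6.4−5)² + (1.3−5)² + (8.6−5)² + (5.4−5)² = 53.77.
The Normal likelihood contributes (σ²)^(−n/2) exp(−SS/(2σ²)), so the posterior is Inverse-Gamma(α + n/2, β + SS/2) = Inverse-Gamma(5.6, 41.885).
The mode of Inverse-Gamma(a, b) is b/(a+1) = 41.885/6.6 ≈ 6.3462.

σ̂²_MAP = 6.3462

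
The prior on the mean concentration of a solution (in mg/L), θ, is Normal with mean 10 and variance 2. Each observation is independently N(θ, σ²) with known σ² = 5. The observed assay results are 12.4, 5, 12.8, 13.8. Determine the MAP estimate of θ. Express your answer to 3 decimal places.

n = 4; x̄ = (12.4 + 5 + 12.8 + 13.8)/4 = 44/4 = 11.
For a Normal prior and Normal likelihood with known variance, the posterior is Normal; its mode equals its mean, the precision-weighted average.
Prior precision 1/σ₀² = 1/2 = 0.5; data precision n/σ² = 4/5 = 0.8.
θ̂ = (0.5·10 + 0.8·11) / (0.5 + 0.8) = 13.8/1.3 = 138/13 ≈ 10.615.

θ̂_MAP = 10.615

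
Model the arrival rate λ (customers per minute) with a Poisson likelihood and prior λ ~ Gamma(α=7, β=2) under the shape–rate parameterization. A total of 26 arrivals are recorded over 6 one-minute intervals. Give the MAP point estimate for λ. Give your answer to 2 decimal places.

Σxᵢ = 26, n = 6.
Posterior ∝ λ^6e^(−2λ) · λ^26e^(−6λ) = λ^32e^(−8λ), i.e. Gamma(shape=33, rate=8).
The mode of a Gamma(a, b) with a ≥ 1 (shape–rate) is (a−1)/b = 32/8 ≈ 4.00.

λ̂_MAP = 4.00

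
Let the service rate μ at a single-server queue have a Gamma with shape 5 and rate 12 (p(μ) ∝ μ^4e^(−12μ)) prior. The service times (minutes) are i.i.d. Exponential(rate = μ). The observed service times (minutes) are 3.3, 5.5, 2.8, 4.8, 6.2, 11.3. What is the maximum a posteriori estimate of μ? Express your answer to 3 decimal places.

The Exponential(rate=μ) likelihood is ∝ μ^n e^(−μΣtᵢ). Here n = 6 and Σtᵢ = 3.3 + 5.5 + 2.8 + 4.8 + 6.2 + 11.3 = 33.9.
Posterior ∝ μ^4e^(−12μ) · μ^6e^(−33.9μ) = μ^10e^(−45.9μ), i.e. Gamma(11, 45.9).
Mode = (a−1)/b = 10/45.9 ≈ 0.218.

μ̂_MAP = 0.218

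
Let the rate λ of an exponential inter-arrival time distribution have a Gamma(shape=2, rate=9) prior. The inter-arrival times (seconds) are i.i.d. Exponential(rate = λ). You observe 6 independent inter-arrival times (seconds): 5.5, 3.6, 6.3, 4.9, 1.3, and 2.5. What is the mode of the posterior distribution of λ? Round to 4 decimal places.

λ̂_MAP = 0.2115

The Exponential(rate=λ) likelihood is ∝ λ^n e^(−λΣtᵢ). Here n = 6 and Σtᵢ = 5.5 + 3.6 + 6.3 + 4.9 + 1.3 + 2.5 = 24.1.
Posterior ∝ λe^(−9λ) · λ^6e^(−24.1λ) = λ^7e^(−33.1λ), i.e. Gamma(8, 33.1).
Mode = (a−1)/b = 7/33.1 ≈ 0.2115.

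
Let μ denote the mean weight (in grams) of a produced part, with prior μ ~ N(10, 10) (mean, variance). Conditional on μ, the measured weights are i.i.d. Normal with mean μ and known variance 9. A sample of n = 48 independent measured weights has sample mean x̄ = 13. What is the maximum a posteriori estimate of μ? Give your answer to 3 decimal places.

μ̂_MAP = 12.945

n = 48, x̄ = 13.
For a Normal prior and Normal likelihood with known variance, the posterior is Normal; its mode equals its mean, the precision-weighted average.
Prior precision 1/σ₀² = 1/10 = 0.1; data precision n/σ² = 48/9 = 16/3.
μ̂ = (0.1·10 + (16/3)·13) / (0.1 + 16/3) = (211/3)/(163/30) = 2110/163 ≈ 12.945.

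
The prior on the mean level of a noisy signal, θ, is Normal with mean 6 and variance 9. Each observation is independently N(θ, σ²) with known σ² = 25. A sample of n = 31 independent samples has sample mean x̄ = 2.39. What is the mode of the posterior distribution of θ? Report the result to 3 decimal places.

θ̂_MAP = 2.687

n = 31, x̄ = 2.39.
For a Normal prior and Normal likelihood with known variance, the posterior is Normal; its mode equals its mean, the precision-weighted average.
Prior precision 1/σ₀² = 1/9; data precision n/σ² = 31/25 = 1.24.
θ̂ = ((1/9)·6 + 1.24·2.39) / (1/9 + 1.24) = (27227/7500)/(304/225) = 2.686875 ≈ 2.687.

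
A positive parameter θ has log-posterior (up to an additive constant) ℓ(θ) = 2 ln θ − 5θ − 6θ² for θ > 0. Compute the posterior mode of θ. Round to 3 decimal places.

θ̂_MAP = 0.250

ℓ'(θ) = 2/θ − 5 − 12θ. Setting this to zero and multiplying by θ: 12θ² + 5θ − 2 = 0.
θ = (−5 + √(5² + 4·12·2)) / (2·12) = (−5 + √121) / 24 = (−5 + 11)/24 = 1/4.
ℓ''(θ) = −2/θ² − 12 < 0, confirming a maximum.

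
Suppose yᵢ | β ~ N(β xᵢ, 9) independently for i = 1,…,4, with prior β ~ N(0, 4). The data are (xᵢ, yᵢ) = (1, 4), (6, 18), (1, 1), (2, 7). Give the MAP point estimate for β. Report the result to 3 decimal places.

log p(β | y) = −Σ(yᵢ − βxᵢ)²/(2·9) − β²/(2·4) + const.
Setting the derivative to zero: Σxᵢ(yᵢ − βxᵢ)/9 − β/4 = 0, so β = Σxᵢyᵢ / (Σxᵢ² + σ²/τ²).
Σxᵢyᵢ = 1·4 + 6·18 + 1·1 + 2·7 = 127; Σxᵢ² = 42; σ²/τ² = 2.25.
β̂_MAP = 127 / (42 + 2.25) = 127/44.25 ≈ 2.870.

β̂_MAP = 2.870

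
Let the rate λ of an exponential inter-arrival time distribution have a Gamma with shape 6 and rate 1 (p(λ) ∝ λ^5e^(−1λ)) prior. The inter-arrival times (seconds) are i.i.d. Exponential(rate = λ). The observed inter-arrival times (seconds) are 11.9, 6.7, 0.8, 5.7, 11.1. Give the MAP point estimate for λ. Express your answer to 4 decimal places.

The Exponential(rate=λ) likelihood is ∝ λ^n e^(−λΣtᵢ). Here n = 5 and Σtᵢ = 11.9 + 6.7 + 0.8 + 5.7 + 11.1 = 36.2.
Posterior ∝ λ^5e^(−1λ) · λ^5e^(−36.2λ) = λ^10e^(−37.2λ), i.e. Gamma(11, 37.2).
Mode = (a−1)/b = 10/37.2 ≈ 0.2688.

λ̂_MAP = 0.2688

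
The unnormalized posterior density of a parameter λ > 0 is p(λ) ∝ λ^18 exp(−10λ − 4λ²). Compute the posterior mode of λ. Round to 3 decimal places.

ℓ'(λ) = 18/λ − 10 − 8λ. Setting this to zero and multiplying by λ: 8λ² + 10λ − 18 = 0.
λ = (−10 + √(10² + 4·8·18)) / (2·8) = (−10 + √676) / 16 = (−10 + 26)/16 = 1.
ℓ''(λ) = −18/λ² − 8 < 0, confirming a maximum.

λ̂_MAP = 1.000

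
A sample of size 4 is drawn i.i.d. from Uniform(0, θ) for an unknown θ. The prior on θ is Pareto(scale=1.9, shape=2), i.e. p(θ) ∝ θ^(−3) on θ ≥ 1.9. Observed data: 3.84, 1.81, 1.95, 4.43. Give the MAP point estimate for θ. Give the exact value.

θ̂_MAP = 4.43

The Uniform(0, θ) likelihood is θ^(−n) for θ ≥ max(xᵢ), zero otherwise. Here max(xᵢ) = 4.43.
Posterior ∝ θ^(−3) · θ^(−4) = θ^(−7) on θ ≥ max(1.9, 4.43) = 4.43.
This density is strictly decreasing in θ, so the posterior mode lies at the lower boundary of the support.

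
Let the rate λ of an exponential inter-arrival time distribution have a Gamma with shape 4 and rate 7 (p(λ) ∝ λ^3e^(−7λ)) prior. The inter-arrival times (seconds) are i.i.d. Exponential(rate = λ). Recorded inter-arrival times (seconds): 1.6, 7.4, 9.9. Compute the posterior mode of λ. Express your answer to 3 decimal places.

λ̂_MAP = 0.232

The Exponential(rate=λ) likelihood is ∝ λ^n e^(−λΣtᵢ). Here n = 3 and Σtᵢ = 1.6 + 7.4 + 9.9 = 18.9.
Posterior ∝ λ^3e^(−7λ) · λ^3e^(−18.9λ) = λ^6e^(−25.9λ), i.e. Gamma(7, 25.9).
Mode = (a−1)/b = 6/25.9 ≈ 0.232.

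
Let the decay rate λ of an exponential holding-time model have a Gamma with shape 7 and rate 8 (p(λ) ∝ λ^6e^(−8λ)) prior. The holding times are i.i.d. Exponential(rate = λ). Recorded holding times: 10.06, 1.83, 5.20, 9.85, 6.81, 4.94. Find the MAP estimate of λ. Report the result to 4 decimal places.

The Exponential(rate=λ) likelihood is ∝ λ^n e^(−λΣtᵢ). Here n = 6 and Σtᵢ = 10.06 + 1.83 + 5.20 + 9.85 + 6.81 + 4.94 = 38.69.
Posterior ∝ λ^6e^(−8λ) · λ^6e^(−38.69λ) = λ^12e^(−46.69λ), i.e. Gamma(13, 46.69).
Mode = (a−1)/b = 12/46.69 ≈ 0.2570.

λ̂_MAP = 0.2570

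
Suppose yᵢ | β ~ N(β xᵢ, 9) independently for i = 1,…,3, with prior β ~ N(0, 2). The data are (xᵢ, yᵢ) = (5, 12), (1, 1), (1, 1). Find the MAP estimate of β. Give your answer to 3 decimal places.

log p(β | y) = −Σ(yᵢ − βxᵢ)²/(2·9) − β²/(2·2) + const.
Setting the derivative to zero: Σxᵢ(yᵢ − βxᵢ)/9 − β/2 = 0, so β = Σxᵢyᵢ / (Σxᵢ² + σ²/τ²).
Σxᵢyᵢ = 5·12 + 1·1 + 1·1 = 62; Σxᵢ² = 27; σ²/τ² = 4.5.
β̂_MAP = 62 / (27 + 4.5) = 62/31.5 ≈ 1.968.

β̂_MAP = 1.968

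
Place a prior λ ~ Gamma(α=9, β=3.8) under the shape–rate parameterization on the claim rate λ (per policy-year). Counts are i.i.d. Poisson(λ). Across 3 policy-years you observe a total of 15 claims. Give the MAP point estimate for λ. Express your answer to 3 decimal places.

Σxᵢ = 15, n = 3.
Posterior ∝ λ^8e^(−3.8λ) · λ^15e^(−3λ) = λ^23e^(−6.8λ), i.e. Gamma(shape=24, rate=6.8).
The mode of a Gamma(a, b) with a ≥ 1 (shape–rate) is (a−1)/b = 23/6.8 ≈ 3.382.

λ̂_MAP = 3.382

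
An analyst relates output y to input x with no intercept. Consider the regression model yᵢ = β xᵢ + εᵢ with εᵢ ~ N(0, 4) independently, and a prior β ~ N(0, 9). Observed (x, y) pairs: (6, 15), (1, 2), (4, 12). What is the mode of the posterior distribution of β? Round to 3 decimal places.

β̂_MAP = 2.620

log p(β | y) = −Σ(yᵢ − βxᵢ)²/(2·4) − β²/(2·9) + const.
Setting the derivative to zero: Σxᵢ(yᵢ − βxᵢ)/4 − β/9 = 0, so β = Σxᵢyᵢ / (Σxᵢ² + σ²/τ²).
Σxᵢyᵢ = 6·15 + 1·2 + 4·12 = 140; Σxᵢ² = 53; σ²/τ² = 4/9.
β̂_MAP = 140 / (53 + 4/9) = 140/(481/9) = 1260/481 ≈ 2.620.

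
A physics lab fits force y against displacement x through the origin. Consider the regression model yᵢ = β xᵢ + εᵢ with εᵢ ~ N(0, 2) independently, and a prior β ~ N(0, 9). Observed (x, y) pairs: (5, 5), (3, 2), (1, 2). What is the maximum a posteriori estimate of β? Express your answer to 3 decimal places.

log p(β | y) = −Σ(yᵢ − βxᵢ)²/(2·2) − β²/(2·9) + const.
Setting the derivative to zero: Σxᵢ(yᵢ − βxᵢ)/2 − β/9 = 0, so β = Σxᵢyᵢ / (Σxᵢ² + σ²/τ²).
Σxᵢyᵢ = 5·5 + 3·2 + 1·2 = 33; Σxᵢ² = 35; σ²/τ² = 2/9.
β̂_MAP = 33 / (35 + 2/9) = 33/(317/9) = 297/317 ≈ 0.937.

β̂_MAP = 0.937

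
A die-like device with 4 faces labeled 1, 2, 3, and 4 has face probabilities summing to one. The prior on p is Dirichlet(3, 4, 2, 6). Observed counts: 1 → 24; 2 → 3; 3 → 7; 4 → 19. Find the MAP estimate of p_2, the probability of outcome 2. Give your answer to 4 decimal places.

MAP estimate: 0.0938

The posterior is Dirichlet(αᵢ + nᵢ) = Dirichlet(27, 7, 9, 25).
For a Dirichlet(a₁,…,a_K) with all aᵢ > 1, the mode has j-th component (aⱼ − 1)/(Σaᵢ − K).
Here Σaᵢ = 68 and K = 4, so p_2 = (7 − 1)/(68 − 4) = 6/64 ≈ 0.0938.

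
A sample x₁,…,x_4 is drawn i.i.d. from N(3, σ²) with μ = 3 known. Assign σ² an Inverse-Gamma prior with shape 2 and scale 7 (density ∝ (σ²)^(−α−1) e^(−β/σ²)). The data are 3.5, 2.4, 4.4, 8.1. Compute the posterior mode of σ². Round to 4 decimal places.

σ̂²_MAP = 4.2580

Sum of squared deviations about the known mean: SS = (3.5−3)² + (2.4−3)² + (4.4−3)² + (8.1−3)² = 28.58.
The Normal likelihood contributes (σ²)^(−n/2) exp(−SS/(2σ²)), so the posterior is Inverse-Gamma(α + n/2, β + SS/2) = Inverse-Gamma(4, 21.29).
The mode of Inverse-Gamma(a, b) is b/(a+1) = 21.29/5 ≈ 4.2580.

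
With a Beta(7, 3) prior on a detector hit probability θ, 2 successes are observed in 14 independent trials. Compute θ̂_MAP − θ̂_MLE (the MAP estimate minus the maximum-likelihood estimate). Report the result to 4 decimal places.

Posterior is Beta(9, 15); MAP = (9−1)/(24−2) = 8/22 ≈ 0.36364.
MLE ignores the prior: θ̂_MLE = k/n = 2/14 ≈ 0.14286.
Difference = 8/22 − 2/14 = 17/77 ≈ 0.2208.

MAP − MLE = 0.2208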